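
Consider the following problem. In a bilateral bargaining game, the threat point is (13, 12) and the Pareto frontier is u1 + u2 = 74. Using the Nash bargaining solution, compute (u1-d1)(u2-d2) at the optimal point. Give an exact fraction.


Step 1: The Nash solution splits surplus symmetrically above the disagreement point
Step 2: u1 = (total + d1 - d2)/2 = (74 + 13 - 12)/2 = 75/2
Step 3: u2 = (total - d1 + d2)/2 = (74 - 13 + 12)/2 = 73/2
Step 4: Nash product = (75/2 - 13) * (73/2 - 12)
Step 5: = 49/2 * 49/2 = 2401/4

2401/4


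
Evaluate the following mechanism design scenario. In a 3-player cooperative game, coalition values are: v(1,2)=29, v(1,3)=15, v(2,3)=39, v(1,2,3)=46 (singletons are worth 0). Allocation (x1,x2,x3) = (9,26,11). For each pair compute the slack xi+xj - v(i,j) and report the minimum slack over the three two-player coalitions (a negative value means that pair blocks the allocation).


Step 1: Slack for coalition (1,2): x1+x2 - v12 = 35 - 29 = 6
Step 2: Slack for coalition (1,3): x1+x3 - v13 = 20 - 15 = 5
Step 3: Slack for coalition (2,3): x2+x3 - v23 = 37 - 39 = -2
Step 4: Minimum slack = min(6, 5, -2) = -2, attained by (2,3); coalition (2,3) can block (slack < 0), so the allocation is not in the core

-2


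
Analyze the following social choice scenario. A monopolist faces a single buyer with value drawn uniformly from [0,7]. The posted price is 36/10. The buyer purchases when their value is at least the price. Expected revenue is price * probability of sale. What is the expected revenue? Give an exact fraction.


Step 1: Posted price r = 18/5, value support [0,7]
Step 2: P(v >= r) = (7 - 18/5)/7 = 17/35
Step 3: Expected revenue = r * P(v >= r) = 18/5 * 17/35
Step 4: Revenue = 306/175

306/175


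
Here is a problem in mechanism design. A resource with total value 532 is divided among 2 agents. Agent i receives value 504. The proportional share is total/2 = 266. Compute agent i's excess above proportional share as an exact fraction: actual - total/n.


Step 1: Proportional share = 532/2 = 266
Step 2: Agent's actual allocation = 504
Step 3: Excess = 504 - 266 = 238

238


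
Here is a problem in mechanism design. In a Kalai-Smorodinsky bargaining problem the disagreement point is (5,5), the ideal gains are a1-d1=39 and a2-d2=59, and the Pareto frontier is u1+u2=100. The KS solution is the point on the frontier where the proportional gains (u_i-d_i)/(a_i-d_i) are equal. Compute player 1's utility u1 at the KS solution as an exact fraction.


Step 1: At the KS point, (u1-d1)/r1 = (u2-d2)/r2 = t and u1+u2 = 100
Step 2: u1 = d1 + r1*t and u2 = d2 + r2*t, so (d1 + r1*t) + (d2 + r2*t) = 100
Step 3: t = (100 - 5 - 5)/(39 + 59) = 90/98 = 45/49
Step 4: u1 = d1 + r1*t = 5 + 39 * 45/49 = 2000/49
Step 5: (Check: u2 = d2 + r2*t = 2900/49; u1+u2 = 2000/49 + 2900/49 = 100, on the frontier.)

2000/49


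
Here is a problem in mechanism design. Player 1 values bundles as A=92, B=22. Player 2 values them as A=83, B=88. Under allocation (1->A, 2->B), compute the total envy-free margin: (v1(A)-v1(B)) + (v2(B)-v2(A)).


Step 1: Player 1's margin = v1(A) - v1(B) = 92 - 22 = 70
Step 2: Player 2's margin = v2(B) - v2(A) = 88 - 83 = 5
Step 3: Total margin = 70 + 5 = 75

75


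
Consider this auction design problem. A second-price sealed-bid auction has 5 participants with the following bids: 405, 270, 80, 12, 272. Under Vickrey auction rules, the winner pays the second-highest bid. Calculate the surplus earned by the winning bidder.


Step 1: Sort bids in descending order: 405, 272, 270, 80, 12
Step 2: The winning bid is the highest: 405
Step 3: The payment equals the second-highest bid: 272
Step 4: Surplus = winner's bid - payment = 405 - 272 = 133

133


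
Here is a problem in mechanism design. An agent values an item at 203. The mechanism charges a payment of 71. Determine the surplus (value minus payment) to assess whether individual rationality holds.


Step 1: Surplus = value - payment = 203 - 71 = 132
Step 2: IR is satisfied (surplus >= 0)

132


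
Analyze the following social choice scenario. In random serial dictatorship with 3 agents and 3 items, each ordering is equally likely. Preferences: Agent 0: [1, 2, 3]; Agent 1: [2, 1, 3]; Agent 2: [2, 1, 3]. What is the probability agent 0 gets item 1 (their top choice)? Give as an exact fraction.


Step 1: Agent 0 wants item 1
Step 2: There are 6 possible orderings of agents
Step 3: In 4 orderings, agent 0 gets item 1
Step 4: Probability = 4/6 = 2/3

2/3


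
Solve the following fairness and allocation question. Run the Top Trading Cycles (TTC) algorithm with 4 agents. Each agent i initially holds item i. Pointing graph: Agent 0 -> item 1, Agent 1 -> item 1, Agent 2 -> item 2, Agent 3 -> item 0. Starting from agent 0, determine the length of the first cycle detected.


Step 1: Trace the pointer graph from agent 0: 0 -> 1 -> 1
Step 2: A cycle is detected when we revisit agent 1
Step 3: The cycle is: 1 -> 1
Step 4: Cycle length = 1

1


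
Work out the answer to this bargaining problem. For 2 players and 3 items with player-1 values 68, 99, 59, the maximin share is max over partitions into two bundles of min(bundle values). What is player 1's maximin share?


Step 1: Item values = 68, 99, 59
Step 2: Enumerate all 2-bundle partitions and take the smaller bundle:
  Partition 1: {68} vs {99,59} -> bundles 68, 158; min = 68
  Partition 2: {99} vs {68,59} -> bundles 99, 127; min = 99
  Partition 3: {59} vs {68,99} -> bundles 59, 167; min = 59
Step 3: MMS = max(68, 99, 59) = 99

99


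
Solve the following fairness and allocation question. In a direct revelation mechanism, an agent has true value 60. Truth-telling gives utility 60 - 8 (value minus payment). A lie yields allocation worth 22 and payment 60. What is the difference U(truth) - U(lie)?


Step 1: U(truth) = value - payment = 60 - 8 = 52
Step 2: U(lie) = allocation - payment = 22 - 60 = -38
Step 3: IC gap = 52 - (-38) = 90

90


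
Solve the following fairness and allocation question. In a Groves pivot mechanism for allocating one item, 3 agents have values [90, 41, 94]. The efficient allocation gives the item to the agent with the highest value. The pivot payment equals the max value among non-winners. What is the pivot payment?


Step 1: The efficient winner is agent 2 with value 94
Step 2: Other agents' values: [90, 41]
Step 3: Pivot payment = max(others) = 90
Step 4: The winner pays 90

90


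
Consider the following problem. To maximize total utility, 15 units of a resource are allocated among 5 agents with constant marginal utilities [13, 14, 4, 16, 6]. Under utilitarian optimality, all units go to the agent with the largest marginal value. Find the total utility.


Step 1: The marginal utilities are [13, 14, 4, 16, 6]
Step 2: The highest marginal utility is 16
Step 3: All 15 units go to that agent
Step 4: Total utility = 16 * 15 = 240

240


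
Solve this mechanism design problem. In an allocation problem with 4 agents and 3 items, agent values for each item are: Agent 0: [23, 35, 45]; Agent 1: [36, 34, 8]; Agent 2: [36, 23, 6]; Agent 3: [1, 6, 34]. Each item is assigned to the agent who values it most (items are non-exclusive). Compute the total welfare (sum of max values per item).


Step 1: For each item, find the maximum value among all agents.
Step 2: Item 0 -> Agent 1 (value 36)
Step 3: Item 1 -> Agent 0 (value 35)
Step 4: Item 2 -> Agent 0 (value 45)
Step 5: Total welfare = 36 + 35 + 45 = 116

116


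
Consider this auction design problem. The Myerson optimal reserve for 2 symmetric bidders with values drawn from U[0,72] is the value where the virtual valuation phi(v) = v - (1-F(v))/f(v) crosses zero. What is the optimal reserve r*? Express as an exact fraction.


Step 1: For U[0,72], F(v) = v/72 and f(v) = 1/72
Step 2: phi(v) = v - (1 - v/72)/(1/72) = v - (72 - v) = 2v - 72
Step 3: Set phi(r*) = 0: 2r* - 72 = 0
Step 4: r* = 72/2 = 36 (the number of bidders n = 2 does not enter)

36


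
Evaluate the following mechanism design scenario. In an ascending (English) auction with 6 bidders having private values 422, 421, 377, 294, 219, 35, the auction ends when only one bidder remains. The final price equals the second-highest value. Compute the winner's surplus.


Step 1: Identify the highest value: 422
Step 2: Identify the second-highest value: 421
Step 3: The final price = second-highest value = 421
Step 4: Surplus = 422 - 421 = 1

1


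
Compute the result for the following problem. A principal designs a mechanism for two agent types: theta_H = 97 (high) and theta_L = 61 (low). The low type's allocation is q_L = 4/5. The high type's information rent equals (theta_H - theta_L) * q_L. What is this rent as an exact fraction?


Step 1: theta_H - theta_L = 97 - 61 = 36
Step 2: Information rent = (theta_H - theta_L) * q_L
Step 3: = 36 * 4/5
Step 4: = 144/5

144/5


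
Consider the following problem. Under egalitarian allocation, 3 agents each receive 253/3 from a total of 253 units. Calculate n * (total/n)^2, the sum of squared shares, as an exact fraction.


Step 1: Each agent's share = 253/3
Step 2: Square of each share = (253/3)^2 = 64009/9
Step 3: Sum of squares = 3 * 64009/9 = 64009/3

64009/3


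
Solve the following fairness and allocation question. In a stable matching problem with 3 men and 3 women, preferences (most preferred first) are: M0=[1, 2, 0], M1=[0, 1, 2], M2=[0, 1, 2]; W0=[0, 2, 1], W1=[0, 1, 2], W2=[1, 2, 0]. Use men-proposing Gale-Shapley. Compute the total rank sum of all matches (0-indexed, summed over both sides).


Step 1: Run Gale-Shapley (men propose, women hold best offer):
  M0 proposes to W1; she accepts
  M1 proposes to W0; she accepts
  M2 proposes to W0; she switches from M1
  M1 proposes to W1; rejected
  M1 proposes to W2; she accepts
Step 2: Final matching: W0-M2, W1-M0, W2-M1
Step 3: 0-indexed ranks (man's rank of his match, then woman's): 0 + 1 + 0 + 0 + 2 + 0
Step 4: Total rank sum = 3

3


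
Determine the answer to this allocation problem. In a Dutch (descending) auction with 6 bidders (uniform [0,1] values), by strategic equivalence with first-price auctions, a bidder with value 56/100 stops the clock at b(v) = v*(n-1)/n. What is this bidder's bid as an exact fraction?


Step 1: Dutch auctions are strategically equivalent to first-price auctions
Step 2: The equilibrium bid is b(v) = v*(n-1)/n
Step 3: b = 14/25 * 5/6
Step 4: b = 7/15

7/15


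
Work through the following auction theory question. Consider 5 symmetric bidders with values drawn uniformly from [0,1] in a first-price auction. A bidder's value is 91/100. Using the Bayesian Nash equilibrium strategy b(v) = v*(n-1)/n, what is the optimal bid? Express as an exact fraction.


Step 1: The symmetric BNE bidding function is b(v) = v * (n-1) / n
Step 2: Substitute v = 91/100 and n = 5
Step 3: b = 91/100 * 4/5
Step 4: b = 91/125

91/125


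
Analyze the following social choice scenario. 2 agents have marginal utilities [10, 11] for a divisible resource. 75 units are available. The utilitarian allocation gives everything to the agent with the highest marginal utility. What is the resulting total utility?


Step 1: The marginal utilities are [10, 11]
Step 2: The highest marginal utility is 11
Step 3: All 75 units go to that agent
Step 4: Total utility = 11 * 75 = 825

825


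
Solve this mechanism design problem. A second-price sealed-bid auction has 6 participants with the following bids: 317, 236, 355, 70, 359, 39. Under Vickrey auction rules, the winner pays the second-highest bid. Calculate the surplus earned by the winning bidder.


Step 1: Sort bids in descending order: 359, 355, 317, 236, 70, 39
Step 2: The winning bid is the highest: 359
Step 3: The payment equals the second-highest bid: 355
Step 4: Surplus = winner's bid - payment = 359 - 355 = 4

4


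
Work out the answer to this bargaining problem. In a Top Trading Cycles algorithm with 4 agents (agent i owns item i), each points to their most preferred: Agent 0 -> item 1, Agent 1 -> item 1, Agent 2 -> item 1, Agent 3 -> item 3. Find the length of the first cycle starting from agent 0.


Step 1: Trace the pointer graph from agent 0: 0 -> 1 -> 1
Step 2: A cycle is detected when we revisit agent 1
Step 3: The cycle is: 1 -> 1
Step 4: Cycle length = 1

1


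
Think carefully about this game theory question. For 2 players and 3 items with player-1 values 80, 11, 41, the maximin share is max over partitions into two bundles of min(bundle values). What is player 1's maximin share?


Step 1: Item values = 80, 11, 41
Step 2: Enumerate all 2-bundle partitions and take the smaller bundle:
  Partition 1: {80} vs {11,41} -> bundles 80, 52; min = 52
  Partition 2: {11} vs {80,41} -> bundles 11, 121; min = 11
  Partition 3: {41} vs {80,11} -> bundles 41, 91; min = 41
Step 3: MMS = max(52, 11, 41) = 52

52


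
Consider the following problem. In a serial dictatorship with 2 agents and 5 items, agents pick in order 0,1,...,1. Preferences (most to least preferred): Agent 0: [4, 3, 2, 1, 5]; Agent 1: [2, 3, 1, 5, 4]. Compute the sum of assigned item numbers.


Step 1: Agent 0 picks item 4
Step 2: Agent 1 picks item 2
Step 3: Sum = 4 + 2 = 6

6


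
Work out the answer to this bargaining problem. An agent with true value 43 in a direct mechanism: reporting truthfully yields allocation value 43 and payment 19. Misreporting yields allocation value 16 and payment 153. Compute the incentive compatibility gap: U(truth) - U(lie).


Step 1: U(truth) = value - payment = 43 - 19 = 24
Step 2: U(lie) = allocation - payment = 16 - 153 = -137
Step 3: IC gap = 24 - (-137) = 161

161


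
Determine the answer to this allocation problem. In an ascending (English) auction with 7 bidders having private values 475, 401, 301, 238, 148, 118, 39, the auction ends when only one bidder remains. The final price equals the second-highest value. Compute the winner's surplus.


Step 1: Identify the highest value: 475
Step 2: Identify the second-highest value: 401
Step 3: The final price = second-highest value = 401
Step 4: Surplus = 475 - 401 = 74

74


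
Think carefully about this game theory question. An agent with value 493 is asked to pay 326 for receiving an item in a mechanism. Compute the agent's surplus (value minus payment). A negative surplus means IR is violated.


Step 1: Surplus = value - payment = 493 - 326 = 167
Step 2: IR is satisfied (surplus >= 0)

167


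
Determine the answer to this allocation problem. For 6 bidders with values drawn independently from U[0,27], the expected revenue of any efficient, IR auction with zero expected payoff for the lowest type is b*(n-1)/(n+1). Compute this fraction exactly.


Step 1: By Revenue Equivalence, expected revenue = b*(n-1)/(n+1)
Step 2: Substituting n = 6, b = 27
Step 3: Revenue = 27*(6-1)/(6+1) = 27*5/7
Step 4: Revenue = 135/7

135/7


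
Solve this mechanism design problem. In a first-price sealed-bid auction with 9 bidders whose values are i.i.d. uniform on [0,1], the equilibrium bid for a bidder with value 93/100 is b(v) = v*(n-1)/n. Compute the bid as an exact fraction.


Step 1: The symmetric BNE bidding function is b(v) = v * (n-1) / n
Step 2: Substitute v = 93/100 and n = 9
Step 3: b = 93/100 * 8/9
Step 4: b = 62/75

62/75


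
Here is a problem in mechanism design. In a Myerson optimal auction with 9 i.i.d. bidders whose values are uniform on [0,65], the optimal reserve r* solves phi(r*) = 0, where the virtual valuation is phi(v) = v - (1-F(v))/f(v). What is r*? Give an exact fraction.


Step 1: For U[0,65], F(v) = v/65 and f(v) = 1/65
Step 2: phi(v) = v - (1 - v/65)/(1/65) = v - (65 - v) = 2v - 65
Step 3: Set phi(r*) = 0: 2r* - 65 = 0
Step 4: r* = 65/2 (the number of bidders n = 9 does not enter)

65/2


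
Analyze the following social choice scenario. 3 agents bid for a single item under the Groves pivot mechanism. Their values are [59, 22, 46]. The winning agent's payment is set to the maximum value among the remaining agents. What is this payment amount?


Step 1: The efficient winner is agent 0 with value 59
Step 2: Other agents' values: [22, 46]
Step 3: Pivot payment = max(others) = 46
Step 4: The winner pays 46

46


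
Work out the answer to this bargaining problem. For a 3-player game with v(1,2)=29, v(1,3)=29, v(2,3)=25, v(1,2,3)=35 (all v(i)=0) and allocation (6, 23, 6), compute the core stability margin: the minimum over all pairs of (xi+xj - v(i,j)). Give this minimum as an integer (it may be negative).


Step 1: Slack for coalition (1,2): x1+x2 - v12 = 29 - 29 = 0
Step 2: Slack for coalition (1,3): x1+x3 - v13 = 12 - 29 = -17
Step 3: Slack for coalition (2,3): x2+x3 - v23 = 29 - 25 = 4
Step 4: Minimum slack = min(0, -17, 4) = -17, attained by (1,3); coalition (1,3) can block (slack < 0), so the allocation is not in the core

-17


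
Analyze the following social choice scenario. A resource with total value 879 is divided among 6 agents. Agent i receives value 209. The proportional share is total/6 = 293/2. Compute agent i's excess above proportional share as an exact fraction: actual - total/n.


Step 1: Proportional share = 879/6 = 293/2
Step 2: Agent's actual allocation = 209
Step 3: Excess = 209 - 293/2 = 125/2

125/2


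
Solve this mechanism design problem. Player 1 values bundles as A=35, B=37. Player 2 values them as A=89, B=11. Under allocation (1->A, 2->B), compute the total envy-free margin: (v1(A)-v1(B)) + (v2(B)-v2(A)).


Step 1: Player 1's margin = v1(A) - v1(B) = 35 - 37 = -2
Step 2: Player 2's margin = v2(B) - v2(A) = 11 - 89 = -78
Step 3: Total margin = -2 + -78 = -80

-80


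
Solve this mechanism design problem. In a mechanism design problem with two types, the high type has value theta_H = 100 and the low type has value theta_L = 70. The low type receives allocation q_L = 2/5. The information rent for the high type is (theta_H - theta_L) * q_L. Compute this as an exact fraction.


Step 1: theta_H - theta_L = 100 - 70 = 30
Step 2: Information rent = (theta_H - theta_L) * q_L
Step 3: = 30 * 2/5
Step 4: = 12

12


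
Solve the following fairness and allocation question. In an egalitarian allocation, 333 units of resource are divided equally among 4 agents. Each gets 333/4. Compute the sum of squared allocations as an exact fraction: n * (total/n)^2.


Step 1: Each agent's share = 333/4
Step 2: Square of each share = (333/4)^2 = 110889/16
Step 3: Sum of squares = 4 * 110889/16 = 110889/4

110889/4


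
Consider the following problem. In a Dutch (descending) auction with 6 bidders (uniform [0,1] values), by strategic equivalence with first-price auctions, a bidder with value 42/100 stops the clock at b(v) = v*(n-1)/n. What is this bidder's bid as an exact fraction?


Step 1: Dutch auctions are strategically equivalent to first-price auctions
Step 2: The equilibrium bid is b(v) = v*(n-1)/n
Step 3: b = 21/50 * 5/6
Step 4: b = 7/20

7/20


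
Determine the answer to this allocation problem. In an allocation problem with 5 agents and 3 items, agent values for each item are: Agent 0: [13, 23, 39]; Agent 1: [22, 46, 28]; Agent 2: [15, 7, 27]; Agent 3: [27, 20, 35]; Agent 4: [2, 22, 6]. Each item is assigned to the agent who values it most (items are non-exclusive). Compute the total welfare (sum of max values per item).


Step 1: For each item, find the maximum value among all agents.
Step 2: Item 0 -> Agent 3 (value 27)
Step 3: Item 1 -> Agent 1 (value 46)
Step 4: Item 2 -> Agent 0 (value 39)
Step 5: Total welfare = 27 + 46 + 39 = 112

112


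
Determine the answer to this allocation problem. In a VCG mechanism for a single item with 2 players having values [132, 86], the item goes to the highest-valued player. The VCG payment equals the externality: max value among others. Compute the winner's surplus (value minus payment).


Step 1: The winner is the agent with the highest value: agent 0 with value 132
Step 2: Values of other agents: [86]
Step 3: VCG payment = max of others' values = 86
Step 4: Surplus = 132 - 86 = 46

46


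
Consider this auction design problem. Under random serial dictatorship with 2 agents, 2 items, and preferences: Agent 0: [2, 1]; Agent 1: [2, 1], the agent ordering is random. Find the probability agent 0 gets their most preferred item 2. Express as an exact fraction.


Step 1: Agent 0 wants item 2
Step 2: There are 2 possible orderings of agents
Step 3: In 1 orderings, agent 0 gets item 2
Step 4: Probability = 1/2

1/2


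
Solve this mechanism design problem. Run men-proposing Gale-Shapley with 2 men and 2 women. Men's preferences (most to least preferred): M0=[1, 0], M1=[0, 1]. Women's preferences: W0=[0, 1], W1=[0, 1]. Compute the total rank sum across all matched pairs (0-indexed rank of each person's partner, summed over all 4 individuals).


Step 1: Run Gale-Shapley (men propose, women hold best offer):
  M0 proposes to W1; she accepts
  M1 proposes to W0; she accepts
Step 2: Final matching: W0-M1, W1-M0
Step 3: 0-indexed ranks (man's rank of his match, then woman's): 0 + 1 + 0 + 0
Step 4: Total rank sum = 1

1


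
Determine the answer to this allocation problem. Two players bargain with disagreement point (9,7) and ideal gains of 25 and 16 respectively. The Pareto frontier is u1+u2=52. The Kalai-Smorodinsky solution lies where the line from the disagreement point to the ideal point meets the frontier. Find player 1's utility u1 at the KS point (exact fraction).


Step 1: At the KS point, (u1-d1)/r1 = (u2-d2)/r2 = t and u1+u2 = 52
Step 2: u1 = d1 + r1*t and u2 = d2 + r2*t, so (d1 + r1*t) + (d2 + r2*t) = 52
Step 3: t = (52 - 9 - 7)/(25 + 16) = 36/41
Step 4: u1 = d1 + r1*t = 9 + 25 * 36/41 = 1269/41
Step 5: (Check: u2 = d2 + r2*t = 863/41; u1+u2 = 1269/41 + 863/41 = 52, on the frontier.)

1269/41


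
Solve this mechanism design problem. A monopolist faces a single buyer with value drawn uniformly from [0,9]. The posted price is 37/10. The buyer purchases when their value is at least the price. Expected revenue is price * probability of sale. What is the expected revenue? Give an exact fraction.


Step 1: Posted price r = 37/10, value support [0,9]
Step 2: P(v >= r) = (9 - 37/10)/9 = 53/90
Step 3: Expected revenue = r * P(v >= r) = 37/10 * 53/90
Step 4: Revenue = 1961/900

1961/900


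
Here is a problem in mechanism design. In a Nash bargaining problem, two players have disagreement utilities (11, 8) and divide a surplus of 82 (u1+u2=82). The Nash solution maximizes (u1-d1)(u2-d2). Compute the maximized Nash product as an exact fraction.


Step 1: The Nash solution splits surplus symmetrically above the disagreement point
Step 2: u1 = (total + d1 - d2)/2 = (82 + 11 - 8)/2 = 85/2
Step 3: u2 = (total - d1 + d2)/2 = (82 - 11 + 8)/2 = 79/2
Step 4: Nash product = (85/2 - 11) * (79/2 - 8)
Step 5: = 63/2 * 63/2 = 3969/4

3969/4


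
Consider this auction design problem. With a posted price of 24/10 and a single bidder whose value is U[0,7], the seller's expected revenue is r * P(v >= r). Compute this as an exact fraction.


Step 1: Posted price r = 12/5, value support [0,7]
Step 2: P(v >= r) = (7 - 12/5)/7 = 23/35
Step 3: Expected revenue = r * P(v >= r) = 12/5 * 23/35
Step 4: Revenue = 276/175

276/175


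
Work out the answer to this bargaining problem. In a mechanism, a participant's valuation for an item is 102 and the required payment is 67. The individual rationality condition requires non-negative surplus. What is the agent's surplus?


Step 1: Surplus = value - payment = 102 - 67 = 35
Step 2: IR is satisfied (surplus >= 0)

35


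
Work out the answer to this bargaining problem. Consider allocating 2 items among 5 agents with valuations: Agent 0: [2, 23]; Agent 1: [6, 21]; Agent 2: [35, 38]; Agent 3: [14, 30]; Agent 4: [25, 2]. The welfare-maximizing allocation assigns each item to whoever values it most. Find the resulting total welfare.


Step 1: For each item, find the maximum value among all agents.
Step 2: Item 0 -> Agent 2 (value 35)
Step 3: Item 1 -> Agent 2 (value 38)
Step 4: Total welfare = 35 + 38 = 73

73


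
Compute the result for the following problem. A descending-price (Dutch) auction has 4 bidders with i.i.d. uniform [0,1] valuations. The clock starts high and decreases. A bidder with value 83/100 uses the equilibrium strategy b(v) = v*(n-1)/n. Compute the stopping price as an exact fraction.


Step 1: Dutch auctions are strategically equivalent to first-price auctions
Step 2: The equilibrium bid is b(v) = v*(n-1)/n
Step 3: b = 83/100 * 3/4
Step 4: b = 249/400

249/400


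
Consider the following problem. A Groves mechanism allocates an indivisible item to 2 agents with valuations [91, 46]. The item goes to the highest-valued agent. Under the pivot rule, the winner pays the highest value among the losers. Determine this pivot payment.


Step 1: The efficient winner is agent 0 with value 91
Step 2: Other agents' values: [46]
Step 3: Pivot payment = max(others) = 46
Step 4: The winner pays 46

46


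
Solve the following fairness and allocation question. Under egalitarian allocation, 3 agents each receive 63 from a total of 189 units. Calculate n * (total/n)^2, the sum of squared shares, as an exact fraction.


Step 1: Each agent's share = 189/3 = 63
Step 2: Square of each share = (63)^2 = 3969
Step 3: Sum of squares = 3 * 3969 = 11907

11907


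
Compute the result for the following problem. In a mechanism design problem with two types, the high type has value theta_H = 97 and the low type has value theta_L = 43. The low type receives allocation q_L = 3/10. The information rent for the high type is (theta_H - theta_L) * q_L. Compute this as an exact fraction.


Step 1: theta_H - theta_L = 97 - 43 = 54
Step 2: Information rent = (theta_H - theta_L) * q_L
Step 3: = 54 * 3/10
Step 4: = 81/5

81/5


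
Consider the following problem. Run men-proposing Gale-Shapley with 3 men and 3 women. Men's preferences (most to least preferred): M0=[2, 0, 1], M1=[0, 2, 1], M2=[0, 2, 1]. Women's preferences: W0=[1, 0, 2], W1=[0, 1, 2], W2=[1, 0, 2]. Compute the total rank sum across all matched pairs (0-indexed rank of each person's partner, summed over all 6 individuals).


Step 1: Run Gale-Shapley (men propose, women hold best offer):
  M0 proposes to W2; she accepts
  M1 proposes to W0; she accepts
  M2 proposes to W0; rejected
  M2 proposes to W2; rejected
  M2 proposes to W1; she accepts
Step 2: Final matching: W0-M1, W1-M2, W2-M0
Step 3: 0-indexed ranks (man's rank of his match, then woman's): 0 + 0 + 2 + 2 + 0 + 1
Step 4: Total rank sum = 5

5


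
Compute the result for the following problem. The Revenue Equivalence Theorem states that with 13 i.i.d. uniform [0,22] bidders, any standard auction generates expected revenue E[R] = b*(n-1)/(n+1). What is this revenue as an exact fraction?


Step 1: By Revenue Equivalence, expected revenue = b*(n-1)/(n+1)
Step 2: Substituting n = 13, b = 22
Step 3: Revenue = 22*(13-1)/(13+1) = 22*12/14
Step 4: Revenue = 264/14 = 132/7

132/7


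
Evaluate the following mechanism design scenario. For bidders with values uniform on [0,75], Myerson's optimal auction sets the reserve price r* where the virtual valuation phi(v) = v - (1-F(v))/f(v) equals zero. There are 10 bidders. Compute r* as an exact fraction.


Step 1: For U[0,75], F(v) = v/75 and f(v) = 1/75
Step 2: phi(v) = v - (1 - v/75)/(1/75) = v - (75 - v) = 2v - 75
Step 3: Set phi(r*) = 0: 2r* - 75 = 0
Step 4: r* = 75/2 (the number of bidders n = 10 does not enter)

75/2


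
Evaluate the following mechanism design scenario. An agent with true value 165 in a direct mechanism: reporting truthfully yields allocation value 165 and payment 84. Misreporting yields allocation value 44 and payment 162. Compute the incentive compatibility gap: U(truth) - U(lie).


Step 1: U(truth) = value - payment = 165 - 84 = 81
Step 2: U(lie) = allocation - payment = 44 - 162 = -118
Step 3: IC gap = 81 - (-118) = 199

199


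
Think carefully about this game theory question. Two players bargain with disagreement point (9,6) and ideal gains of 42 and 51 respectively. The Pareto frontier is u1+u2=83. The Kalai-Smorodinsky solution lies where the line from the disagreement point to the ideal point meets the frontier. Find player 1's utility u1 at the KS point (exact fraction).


Step 1: At the KS point, (u1-d1)/r1 = (u2-d2)/r2 = t and u1+u2 = 83
Step 2: u1 = d1 + r1*t and u2 = d2 + r2*t, so (d1 + r1*t) + (d2 + r2*t) = 83
Step 3: t = (83 - 9 - 6)/(42 + 51) = 68/93
Step 4: u1 = d1 + r1*t = 9 + 42 * 68/93 = 1231/31
Step 5: (Check: u2 = d2 + r2*t = 1342/31; u1+u2 = 1231/31 + 1342/31 = 83, on the frontier.)

1231/31


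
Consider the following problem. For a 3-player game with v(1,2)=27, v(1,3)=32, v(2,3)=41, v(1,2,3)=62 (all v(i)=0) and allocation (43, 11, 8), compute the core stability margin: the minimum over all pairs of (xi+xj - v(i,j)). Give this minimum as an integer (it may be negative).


Step 1: Slack for coalition (1,2): x1+x2 - v12 = 54 - 27 = 27
Step 2: Slack for coalition (1,3): x1+x3 - v13 = 51 - 32 = 19
Step 3: Slack for coalition (2,3): x2+x3 - v23 = 19 - 41 = -22
Step 4: Minimum slack = min(27, 19, -22) = -22, attained by (2,3); coalition (2,3) can block (slack < 0), so the allocation is not in the core

-22


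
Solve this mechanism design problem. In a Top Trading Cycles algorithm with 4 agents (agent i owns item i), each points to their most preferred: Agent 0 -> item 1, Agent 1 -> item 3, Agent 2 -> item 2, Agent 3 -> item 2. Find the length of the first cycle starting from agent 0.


Step 1: Trace the pointer graph from agent 0: 0 -> 1 -> 3 -> 2 -> 2
Step 2: A cycle is detected when we revisit agent 2
Step 3: The cycle is: 2 -> 2
Step 4: Cycle length = 1

1


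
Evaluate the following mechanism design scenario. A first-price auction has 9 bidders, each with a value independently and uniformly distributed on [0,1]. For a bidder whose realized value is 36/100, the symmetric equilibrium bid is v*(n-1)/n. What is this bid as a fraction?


Step 1: The symmetric BNE bidding function is b(v) = v * (n-1) / n
Step 2: Substitute v = 9/25 and n = 9
Step 3: b = 9/25 * 8/9
Step 4: b = 8/25

8/25


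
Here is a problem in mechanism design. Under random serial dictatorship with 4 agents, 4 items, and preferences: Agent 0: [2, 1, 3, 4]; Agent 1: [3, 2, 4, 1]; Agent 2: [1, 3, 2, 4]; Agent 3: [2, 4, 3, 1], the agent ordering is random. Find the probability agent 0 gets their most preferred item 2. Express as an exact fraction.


Step 1: Agent 0 wants item 2
Step 2: There are 24 possible orderings of agents
Step 3: In 12 orderings, agent 0 gets item 2
Step 4: Probability = 12/24 = 1/2

1/2


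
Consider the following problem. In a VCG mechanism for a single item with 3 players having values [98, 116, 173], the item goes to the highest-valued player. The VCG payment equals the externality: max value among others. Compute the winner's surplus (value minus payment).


Step 1: The winner is the agent with the highest value: agent 2 with value 173
Step 2: Values of other agents: [98, 116]
Step 3: VCG payment = max of others' values = 116
Step 4: Surplus = 173 - 116 = 57

57


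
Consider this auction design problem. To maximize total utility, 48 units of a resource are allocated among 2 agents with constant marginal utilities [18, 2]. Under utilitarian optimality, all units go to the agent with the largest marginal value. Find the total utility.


Step 1: The marginal utilities are [18, 2]
Step 2: The highest marginal utility is 18
Step 3: All 48 units go to that agent
Step 4: Total utility = 18 * 48 = 864

864


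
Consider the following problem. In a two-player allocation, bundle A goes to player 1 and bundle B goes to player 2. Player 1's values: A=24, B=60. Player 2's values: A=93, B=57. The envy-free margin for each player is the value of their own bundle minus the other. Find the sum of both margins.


Step 1: Player 1's margin = v1(A) - v1(B) = 24 - 60 = -36
Step 2: Player 2's margin = v2(B) - v2(A) = 57 - 93 = -36
Step 3: Total margin = -36 + -36 = -72

-72


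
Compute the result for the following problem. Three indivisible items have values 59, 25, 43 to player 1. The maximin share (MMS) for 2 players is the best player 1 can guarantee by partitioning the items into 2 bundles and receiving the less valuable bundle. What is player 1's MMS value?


Step 1: Item values = 59, 25, 43
Step 2: Enumerate all 2-bundle partitions and take the smaller bundle:
  Partition 1: {59} vs {25,43} -> bundles 59, 68; min = 59
  Partition 2: {25} vs {59,43} -> bundles 25, 102; min = 25
  Partition 3: {43} vs {59,25} -> bundles 43, 84; min = 43
Step 3: MMS = max(59, 25, 43) = 59

59


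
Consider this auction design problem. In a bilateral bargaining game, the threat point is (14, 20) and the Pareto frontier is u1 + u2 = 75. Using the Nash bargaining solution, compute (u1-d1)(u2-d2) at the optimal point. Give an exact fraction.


Step 1: The Nash solution splits surplus symmetrically above the disagreement point
Step 2: u1 = (total + d1 - d2)/2 = (75 + 14 - 20)/2 = 69/2
Step 3: u2 = (total - d1 + d2)/2 = (75 - 14 + 20)/2 = 81/2
Step 4: Nash product = (69/2 - 14) * (81/2 - 20)
Step 5: = 41/2 * 41/2 = 1681/4

1681/4


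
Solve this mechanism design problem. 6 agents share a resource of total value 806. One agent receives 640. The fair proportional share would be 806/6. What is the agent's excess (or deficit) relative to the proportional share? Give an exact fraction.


Step 1: Proportional share = 806/6 = 403/3
Step 2: Agent's actual allocation = 640
Step 3: Excess = 640 - 403/3 = 1517/3

1517/3


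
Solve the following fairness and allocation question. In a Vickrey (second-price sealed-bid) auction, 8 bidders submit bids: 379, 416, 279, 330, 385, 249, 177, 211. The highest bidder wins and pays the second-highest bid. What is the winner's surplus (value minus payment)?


Step 1: Sort bids in descending order: 416, 385, 379, 330, 279, 249, 211, 177
Step 2: The winning bid is the highest: 416
Step 3: The payment equals the second-highest bid: 385
Step 4: Surplus = winner's bid - payment = 416 - 385 = 31

31


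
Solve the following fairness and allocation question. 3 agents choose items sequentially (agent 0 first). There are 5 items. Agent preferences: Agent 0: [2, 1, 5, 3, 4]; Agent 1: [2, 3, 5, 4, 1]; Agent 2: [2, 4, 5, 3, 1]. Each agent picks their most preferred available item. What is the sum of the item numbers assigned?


Step 1: Agent 0 picks item 2
Step 2: Agent 1 picks item 3
Step 3: Agent 2 picks item 4
Step 4: Sum = 2 + 3 + 4 = 9

9


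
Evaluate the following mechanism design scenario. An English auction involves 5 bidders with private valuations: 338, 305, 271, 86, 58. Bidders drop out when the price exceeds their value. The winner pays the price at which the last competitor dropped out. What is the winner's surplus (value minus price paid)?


Step 1: Identify the highest value: 338
Step 2: Identify the second-highest value: 305
Step 3: The final price = second-highest value = 305
Step 4: Surplus = 338 - 305 = 33

33


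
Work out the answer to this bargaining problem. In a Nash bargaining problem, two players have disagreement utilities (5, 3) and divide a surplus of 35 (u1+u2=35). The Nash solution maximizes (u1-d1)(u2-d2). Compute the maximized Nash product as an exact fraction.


Step 1: The Nash solution splits surplus symmetrically above the disagreement point
Step 2: u1 = (total + d1 - d2)/2 = (35 + 5 - 3)/2 = 37/2
Step 3: u2 = (total - d1 + d2)/2 = (35 - 5 + 3)/2 = 33/2
Step 4: Nash product = (37/2 - 5) * (33/2 - 3)
Step 5: = 27/2 * 27/2 = 729/4

729/4


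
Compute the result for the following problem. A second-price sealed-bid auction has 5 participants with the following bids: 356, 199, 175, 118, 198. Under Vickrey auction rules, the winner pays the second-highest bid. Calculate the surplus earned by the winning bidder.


Step 1: Sort bids in descending order: 356, 199, 198, 175, 118
Step 2: The winning bid is the highest: 356
Step 3: The payment equals the second-highest bid: 199
Step 4: Surplus = winner's bid - payment = 356 - 199 = 157

157


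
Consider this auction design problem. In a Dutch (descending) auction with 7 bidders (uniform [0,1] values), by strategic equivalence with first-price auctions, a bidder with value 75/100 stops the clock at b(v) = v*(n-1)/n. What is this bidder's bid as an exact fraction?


Step 1: Dutch auctions are strategically equivalent to first-price auctions
Step 2: The equilibrium bid is b(v) = v*(n-1)/n
Step 3: b = 3/4 * 6/7
Step 4: b = 9/14

9/14


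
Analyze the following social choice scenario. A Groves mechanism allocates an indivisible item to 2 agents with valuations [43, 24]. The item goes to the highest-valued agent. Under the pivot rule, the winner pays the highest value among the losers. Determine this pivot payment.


Step 1: The efficient winner is agent 0 with value 43
Step 2: Other agents' values: [24]
Step 3: Pivot payment = max(others) = 24
Step 4: The winner pays 24

24


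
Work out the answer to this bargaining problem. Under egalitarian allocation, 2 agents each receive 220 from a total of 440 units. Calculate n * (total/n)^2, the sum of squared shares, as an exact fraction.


Step 1: Each agent's share = 440/2 = 220
Step 2: Square of each share = (220)^2 = 48400
Step 3: Sum of squares = 2 * 48400 = 96800

96800


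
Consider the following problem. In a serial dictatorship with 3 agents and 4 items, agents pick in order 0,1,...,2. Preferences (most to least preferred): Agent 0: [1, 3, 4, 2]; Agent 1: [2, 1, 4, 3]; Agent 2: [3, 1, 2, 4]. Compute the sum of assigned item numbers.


Step 1: Agent 0 picks item 1
Step 2: Agent 1 picks item 2
Step 3: Agent 2 picks item 3
Step 4: Sum = 1 + 2 + 3 = 6

6


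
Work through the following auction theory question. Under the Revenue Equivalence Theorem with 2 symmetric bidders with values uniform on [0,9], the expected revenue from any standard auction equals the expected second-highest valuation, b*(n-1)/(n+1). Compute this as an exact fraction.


Step 1: By Revenue Equivalence, expected revenue = b*(n-1)/(n+1)
Step 2: Substituting n = 2, b = 9
Step 3: Revenue = 9*(2-1)/(2+1) = 9*1/3
Step 4: Revenue = 9/3 = 3

3


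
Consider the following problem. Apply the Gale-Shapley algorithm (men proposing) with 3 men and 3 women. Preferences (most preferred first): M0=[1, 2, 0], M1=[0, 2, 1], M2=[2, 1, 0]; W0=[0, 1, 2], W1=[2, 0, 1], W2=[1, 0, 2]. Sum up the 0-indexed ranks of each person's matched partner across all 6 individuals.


Step 1: Run Gale-Shapley (men propose, women hold best offer):
  M0 proposes to W1; she accepts
  M1 proposes to W0; she accepts
  M2 proposes to W2; she accepts
Step 2: Final matching: W0-M1, W1-M0, W2-M2
Step 3: 0-indexed ranks (man's rank of his match, then woman's): 0 + 1 + 0 + 1 + 0 + 2
Step 4: Total rank sum = 4

4


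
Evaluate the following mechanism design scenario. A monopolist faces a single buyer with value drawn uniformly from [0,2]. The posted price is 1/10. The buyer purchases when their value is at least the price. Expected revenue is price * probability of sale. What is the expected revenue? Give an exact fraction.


Step 1: Posted price r = 1/10, value support [0,2]
Step 2: P(v >= r) = (2 - 1/10)/2 = 19/20
Step 3: Expected revenue = r * P(v >= r) = 1/10 * 19/20
Step 4: Revenue = 19/200

19/200


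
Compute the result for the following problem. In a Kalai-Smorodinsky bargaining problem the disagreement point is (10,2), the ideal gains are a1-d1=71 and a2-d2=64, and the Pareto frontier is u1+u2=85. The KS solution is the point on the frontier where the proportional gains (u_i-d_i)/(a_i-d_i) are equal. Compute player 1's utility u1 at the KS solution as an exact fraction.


Step 1: At the KS point, (u1-d1)/r1 = (u2-d2)/r2 = t and u1+u2 = 85
Step 2: u1 = d1 + r1*t and u2 = d2 + r2*t, so (d1 + r1*t) + (d2 + r2*t) = 85
Step 3: t = (85 - 10 - 2)/(71 + 64) = 73/135
Step 4: u1 = d1 + r1*t = 10 + 71 * 73/135 = 6533/135
Step 5: (Check: u2 = d2 + r2*t = 4942/135; u1+u2 = 6533/135 + 4942/135 = 85, on the frontier.)

6533/135
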